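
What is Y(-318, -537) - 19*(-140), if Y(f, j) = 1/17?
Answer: 45221/17 ≈ 2660.1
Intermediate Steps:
Y(f, j) = 1/17
Y(-318, -537) - 19*(-140) = 1/17 - 19*(-140) = 1/17 - 1*(-2660) = 1/17 + 2660 = 45221/17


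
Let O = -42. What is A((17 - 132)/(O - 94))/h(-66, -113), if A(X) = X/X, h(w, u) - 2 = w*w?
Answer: 1/4358 ≈ 0.00022946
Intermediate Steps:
h(w, u) = 2 + w² (h(w, u) = 2 + w*w = 2 + w²)
A(X) = 1
A((17 - 132)/(O - 94))/h(-66, -113) = 1/(2 + (-66)²) = 1/(2 + 4356) = 1/4358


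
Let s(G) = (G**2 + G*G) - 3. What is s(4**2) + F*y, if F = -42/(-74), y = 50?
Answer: 19883/37 ≈ 537.38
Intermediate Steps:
F = 21/37 (F = -42*(-1/74) = 21/37 ≈ 0.56757)
s(G) = -3 + 2*G**2 (s(G) = (G**2 + G**2) - 3 = 2*G**2 - 3 = -3 + 2*G**2)
s(4**2) + F*y = (-3 + 2*(4**2)**2) + (21/37)*50 = (-3 + 2*16**2) + 1050/37 = (-3 + 2*256) + 1050/37 = (-3 + 512) + 1050/37 = 509 + 1050/37 = 19883/37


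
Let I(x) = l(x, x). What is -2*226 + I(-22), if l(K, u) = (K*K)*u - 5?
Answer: -11105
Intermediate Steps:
l(K, u) = -5 + u*K**2 (l(K, u) = K**2*u - 5 = u*K**2 - 5 = -5 + u*K**2)
I(x) = -5 + x**3 (I(x) = -5 + x*x**2 = -5 + x**3)
-2*226 + I(-22) = -2*226 + (-5 + (-22)**3) = -452 + (-5 - 10648) = -452 - 10653 = -11105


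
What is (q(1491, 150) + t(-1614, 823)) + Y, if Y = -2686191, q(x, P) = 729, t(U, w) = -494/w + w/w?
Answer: -2210134897/823 ≈ -2.6855e+6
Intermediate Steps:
t(U, w) = 1 - 494/w (t(U, w) = -494/w + 1 = 1 - 494/w)
(q(1491, 150) + t(-1614, 823)) + Y = (729 + (-494 + 823)/823) - 2686191 = (729 + (1/823)*329) - 2686191 = (729 + 329/823) - 2686191 = 600296/823 - 2686191 = -2210134897/823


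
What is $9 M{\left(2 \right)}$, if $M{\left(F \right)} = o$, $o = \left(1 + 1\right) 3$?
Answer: $54$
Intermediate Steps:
$o = 6$ ($o = 2 \cdot 3 = 6$)
$M{\left(F \right)} = 6$
$9 M{\left(2 \right)} = 9 \cdot 6 = 54$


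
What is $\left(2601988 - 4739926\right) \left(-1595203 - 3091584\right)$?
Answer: $10020060025206$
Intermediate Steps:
$\left(2601988 - 4739926\right) \left(-1595203 - 3091584\right) = \left(-2137938\right) \left(-4686787\right) = 10020060025206$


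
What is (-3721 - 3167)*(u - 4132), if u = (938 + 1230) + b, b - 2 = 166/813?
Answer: 3661982240/271 ≈ 1.3513e+7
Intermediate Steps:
b = 1792/813 (b = 2 + 166/813 = 1792/813 ≈ 2.2042)
u = 1764376/813 (u = (938 + 1230) + 1792/813 = 2168 + 1792/813 = 1764376/813 ≈ 2170.2)
(-3721 - 3167)*(u - 4132) = (-3721 - 3167)*(1764376/813 - 4132) = -6888*(-1594940/813) = 3661982240/271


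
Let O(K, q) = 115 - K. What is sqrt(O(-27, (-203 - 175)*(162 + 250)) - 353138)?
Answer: 14*I*sqrt(1801) ≈ 594.13*I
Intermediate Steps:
sqrt(O(-27, (-203 - 175)*(162 + 250)) - 353138) = sqrt((115 - 1*(-27)) - 353138) = sqrt((115 + 27) - 353138) = sqrt(142 - 353138) = sqrt(-352996) = 14*I*sqrt(1801)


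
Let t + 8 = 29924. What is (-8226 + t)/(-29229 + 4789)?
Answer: -2169/2444 ≈ -0.88748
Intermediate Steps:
t = 29916 (t = -8 + 29924 = 29916)
(-8226 + t)/(-29229 + 4789) = (-8226 + 29916)/(-29229 + 4789) = 21690/(-24440) = 21690*(-1/24440) = -2169/2444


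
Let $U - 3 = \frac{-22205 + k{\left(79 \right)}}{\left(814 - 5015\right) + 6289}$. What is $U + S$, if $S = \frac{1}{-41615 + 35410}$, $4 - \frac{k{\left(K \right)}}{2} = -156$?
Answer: $- \frac{32310131}{4318680} \approx -7.4815$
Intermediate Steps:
$k{\left(K \right)} = 320$ ($k{\left(K \right)} = 8 - -312 = 8 + 312 = 320$)
$U = - \frac{5207}{696}$ ($U = 3 + \frac{-22205 + 320}{\left(814 - 5015\right) + 6289} = 3 - \frac{21885}{\left(814 - 5015\right) + 6289} = 3 - \frac{21885}{-4201 + 6289} = 3 - \frac{21885}{2088} = 3 - \frac{7295}{696} = - \frac{5207}{696} \approx -7.4813$)
$S = - \frac{1}{6205}$ ($S = \frac{1}{-6205} = - \frac{1}{6205} \approx -0.00016116$)
$U + S = - \frac{5207}{696} - \frac{1}{6205} = - \frac{32310131}{4318680}$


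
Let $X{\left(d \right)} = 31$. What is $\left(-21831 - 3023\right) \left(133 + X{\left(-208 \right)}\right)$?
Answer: $-4076056$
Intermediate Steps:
$\left(-21831 - 3023\right) \left(133 + X{\left(-208 \right)}\right) = \left(-21831 - 3023\right) \left(133 + 31\right) = \left(-21831 + \left(-16511 + 13488\right)\right) 164 = \left(-21831 - 3023\right) 164 = \left(-24854\right) 164 = -4076056$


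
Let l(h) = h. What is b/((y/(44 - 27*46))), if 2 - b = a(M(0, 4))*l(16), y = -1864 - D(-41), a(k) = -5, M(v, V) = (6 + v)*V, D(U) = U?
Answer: 98236/1823 ≈ 53.887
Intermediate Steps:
M(v, V) = V*(6 + v)
y = -1823 (y = -1864 - 1*(-41) = -1864 + 41 = -1823)
b = 82 (b = 2 - (-5)*16 = 2 - 1*(-80) = 2 + 80 = 82)
b/((y/(44 - 27*46))) = 82/((-1823/(44 - 27*46))) = 82/((-1823/(44 - 1242))) = 82/((-1823/(-1198))) = 82/((-1823*(-1/1198))) = 82/(1823/1198) = 82*(1198/1823) = 98236/1823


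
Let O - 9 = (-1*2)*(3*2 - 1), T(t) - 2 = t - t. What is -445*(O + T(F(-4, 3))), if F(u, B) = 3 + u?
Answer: -445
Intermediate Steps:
T(t) = 2 (T(t) = 2 + (t - t) = 2 + 0 = 2)
O = -1 (O = 9 + (-1*2)*(3*2 - 1) = 9 - 2*(6 - 1) = 9 - 2*5 = 9 - 10 = -1)
-445*(O + T(F(-4, 3))) = -445*(-1 + 2) = -445*1 = -445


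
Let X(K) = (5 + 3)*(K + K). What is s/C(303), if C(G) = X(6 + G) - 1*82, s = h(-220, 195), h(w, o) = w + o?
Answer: -25/4862 ≈ -0.0051419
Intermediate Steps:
X(K) = 16*K (X(K) = 8*(2*K) = 16*K)
h(w, o) = o + w
s = -25 (s = 195 - 220 = -25)
C(G) = 14 + 16*G (C(G) = 16*(6 + G) - 1*82 = (96 + 16*G) - 82 = 14 + 16*G)
s/C(303) = -25/(14 + 16*303) = -25/(14 + 4848) = -25/4862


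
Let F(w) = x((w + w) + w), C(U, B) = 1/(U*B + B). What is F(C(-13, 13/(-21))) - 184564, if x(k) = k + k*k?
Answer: -499059523/2704 ≈ -1.8456e+5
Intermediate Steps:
C(U, B) = 1/(B + B*U) (C(U, B) = 1/(B*U + B) = 1/(B + B*U))
x(k) = k + k²
F(w) = 3*w*(1 + 3*w) (F(w) = ((w + w) + w)*(1 + ((w + w) + w)) = (2*w + w)*(1 + (2*w + w)) = (3*w)*(1 + 3*w) = 3*w*(1 + 3*w))
F(C(-13, 13/(-21))) - 184564 = 3*(1/(((13/(-21)))*(1 - 13)))*(1 + 3*(1/(((13/(-21)))*(1 - 13)))) - 184564 = 3*(1/((13*(-1/21))*(-12)))*(1 + 3*(1/((13*(-1/21))*(-12)))) - 184564 = 3*(-1/12/(-13/21))*(1 + 3*(-1/12/(-13/21))) - 184564 = 3*(-21/13*(-1/12))*(1 + 3*(-21/13*(-1/12))) - 184564 = 3*(7/52)*(1 + 3*(7/52)) - 184564 = 3*(7/52)*(1 + 21/52) - 184564 = 3*(7/52)*(73/52) - 184564 = 1533/2704 - 184564 = -499059523/2704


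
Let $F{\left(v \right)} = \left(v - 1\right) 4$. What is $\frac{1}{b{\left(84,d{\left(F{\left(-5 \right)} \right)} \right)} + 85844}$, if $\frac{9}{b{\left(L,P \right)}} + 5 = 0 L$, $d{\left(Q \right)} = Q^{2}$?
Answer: $\frac{5}{429211} \approx 1.1649 \cdot 10^{-5}$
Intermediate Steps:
$F{\left(v \right)} = -4 + 4 v$ ($F{\left(v \right)} = \left(-1 + v\right) 4 = -4 + 4 v$)
$b{\left(L,P \right)} = - \frac{9}{5}$ ($b{\left(L,P \right)} = \frac{9}{-5 + 0 L} = \frac{9}{-5 + 0} = \frac{9}{-5} = 9 \left(- \frac{1}{5}\right) = - \frac{9}{5}$)
$\frac{1}{b{\left(84,d{\left(F{\left(-5 \right)} \right)} \right)} + 85844} = \frac{1}{- \frac{9}{5} + 85844} = \frac{1}{\frac{429211}{5}} = \frac{5}{429211}$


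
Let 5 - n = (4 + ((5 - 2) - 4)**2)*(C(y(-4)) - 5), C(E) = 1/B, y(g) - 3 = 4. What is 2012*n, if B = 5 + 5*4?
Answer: 299788/5 ≈ 59958.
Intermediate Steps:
y(g) = 7 (y(g) = 3 + 4 = 7)
B = 25 (B = 5 + 20 = 25)
C(E) = 1/25
n = 149/5 (n = 5 - (4 + ((5 - 2) - 4)**2)*(1/25 - 5) = 5 - (4 + (3 - 4)**2)*(-124)/25 = 5 - (4 + (-1)**2)*(-124)/25 = 5 - (4 + 1)*(-124)/25 = 5 - 5*(-124)/25 = 5 - 1*(-124/5) = 5 + 124/5 = 149/5 ≈ 29.800)
2012*n = 2012*(149/5) = 299788/5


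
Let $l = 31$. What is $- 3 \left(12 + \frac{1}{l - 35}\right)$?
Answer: $- \frac{141}{4} \approx -35.25$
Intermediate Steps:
$- 3 \left(12 + \frac{1}{l - 35}\right) = - 3 \left(12 + \frac{1}{31 - 35}\right) = - 3 \left(12 + \frac{1}{-4}\right) = - 3 \left(12 - \frac{1}{4}\right) = \left(-3\right) \frac{47}{4} = - \frac{141}{4}$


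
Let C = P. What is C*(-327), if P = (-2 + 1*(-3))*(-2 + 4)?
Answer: 3270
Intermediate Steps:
P = -10 (P = (-2 - 3)*2 = -5*2 = -10)
C = -10
C*(-327) = -10*(-327) = 3270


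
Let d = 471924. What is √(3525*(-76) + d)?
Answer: 2*√51006 ≈ 451.69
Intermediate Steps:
√(3525*(-76) + d) = √(3525*(-76) + 471924) = √(-267900 + 471924) = √204024 = 2*√51006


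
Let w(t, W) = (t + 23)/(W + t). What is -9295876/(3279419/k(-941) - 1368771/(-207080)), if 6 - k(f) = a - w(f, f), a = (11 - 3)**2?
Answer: 8013733378659040/49150845145967 ≈ 163.04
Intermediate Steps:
w(t, W) = (23 + t)/(W + t)
a = 64 (a = 8**2 = 64)
k(f) = -58 + (23 + f)/(2*f) (k(f) = 6 - (64 - (23 + f)/(f + f)) = 6 - (64 - (23 + f)/(2*f)) = 6 + (-64 + (23 + f)/(2*f)) = -58 + (23 + f)/(2*f))
-9295876/(3279419/k(-941) - 1368771/(-207080)) = -9295876/(3279419/(((23/2)*(1 - 5*(-941))/(-941))) - 1368771/(-207080)) = -9295876/(3279419/(((23/2)*(-1/941)*(1 + 4705))) - 1368771*(-1/207080)) = -9295876/(3279419/(((23/2)*(-1/941)*4706)) + 1368771/207080) = -9295876/(3279419/(-54119/941) + 1368771/207080) = -9295876/(3279419*(-941/54119) + 1368771/207080) = -9295876/(-237379483/4163 + 1368771/207080) = -9295876/(-49150845145967/862074040) = -9295876*(-862074040/49150845145967) = 8013733378659040/49150845145967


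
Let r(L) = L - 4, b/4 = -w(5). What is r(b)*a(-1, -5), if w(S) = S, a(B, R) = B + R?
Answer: 144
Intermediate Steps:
b = -20 (b = 4*(-1*5) = 4*(-5) = -20)
r(L) = -4 + L
r(b)*a(-1, -5) = (-4 - 20)*(-1 - 5) = -24*(-6) = 144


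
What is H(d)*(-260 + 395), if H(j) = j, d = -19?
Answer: -2565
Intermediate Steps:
H(d)*(-260 + 395) = -19*(-260 + 395) = -19*135 = -2565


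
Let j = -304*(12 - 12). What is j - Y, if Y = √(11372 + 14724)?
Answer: -4*√1631 ≈ -161.54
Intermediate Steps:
Y = 4*√1631 (Y = √26096 = 4*√1631 ≈ 161.54)
j = 0 (j = -304*0 = 0)
j - Y = 0 - 4*√1631 = -4*√1631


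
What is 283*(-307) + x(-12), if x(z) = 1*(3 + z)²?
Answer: -86800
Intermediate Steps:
x(z) = (3 + z)²
283*(-307) + x(-12) = 283*(-307) + (3 - 12)² = -86881 + (-9)² = -86881 + 81 = -86800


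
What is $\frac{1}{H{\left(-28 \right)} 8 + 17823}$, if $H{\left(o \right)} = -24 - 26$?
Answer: $\frac{1}{17423} \approx 5.7395 \cdot 10^{-5}$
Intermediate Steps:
$H{\left(o \right)} = -50$ ($H{\left(o \right)} = -24 - 26 = -50$)
$\frac{1}{H{\left(-28 \right)} 8 + 17823} = \frac{1}{\left(-50\right) 8 + 17823} = \frac{1}{-400 + 17823} = \frac{1}{17423}$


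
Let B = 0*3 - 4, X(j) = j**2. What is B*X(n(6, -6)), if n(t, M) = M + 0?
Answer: -144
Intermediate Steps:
n(t, M) = M
B = -4 (B = 0 - 4 = -4)
B*X(n(6, -6)) = -4*(-6)**2 = -4*36 = -144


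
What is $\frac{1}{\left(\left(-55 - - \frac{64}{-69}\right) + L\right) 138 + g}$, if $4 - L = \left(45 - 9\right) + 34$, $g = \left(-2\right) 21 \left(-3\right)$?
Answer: $- \frac{1}{16700} \approx -5.988 \cdot 10^{-5}$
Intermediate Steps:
$g = 126$ ($g = \left(-42\right) \left(-3\right) = 126$)
$L = -66$ ($L = 4 - \left(\left(45 - 9\right) + 34\right) = 4 - \left(36 + 34\right) = 4 - 70 = -66$)
$\frac{1}{\left(\left(-55 - - \frac{64}{-69}\right) + L\right) 138 + g} = \frac{1}{\left(\left(-55 - - \frac{64}{-69}\right) - 66\right) 138 + 126} = \frac{1}{\left(\left(-55 - \left(-64\right) \left(- \frac{1}{69}\right)\right) - 66\right) 138 + 126} = \frac{1}{\left(\left(-55 - \frac{64}{69}\right) - 66\right) 138 + 126} = \frac{1}{\left(- \frac{3859}{69} - 66\right) 138 + 126} = \frac{1}{\left(- \frac{8413}{69}\right) 138 + 126} = \frac{1}{-16826 + 126} = \frac{1}{-16700} = - \frac{1}{16700}$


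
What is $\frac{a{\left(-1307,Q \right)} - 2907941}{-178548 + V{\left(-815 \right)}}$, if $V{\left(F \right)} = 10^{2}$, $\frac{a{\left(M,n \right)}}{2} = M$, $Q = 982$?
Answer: $\frac{2910555}{178448} \approx 16.31$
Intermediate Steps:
$a{\left(M,n \right)} = 2 M$
$V{\left(F \right)} = 100$
$\frac{a{\left(-1307,Q \right)} - 2907941}{-178548 + V{\left(-815 \right)}} = \frac{2 \left(-1307\right) - 2907941}{-178548 + 100} = \frac{-2614 - 2907941}{-178448} = \left(-2910555\right) \left(- \frac{1}{178448}\right) = \frac{2910555}{178448}$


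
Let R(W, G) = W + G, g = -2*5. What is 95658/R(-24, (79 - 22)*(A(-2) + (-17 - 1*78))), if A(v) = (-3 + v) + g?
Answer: -15943/1049 ≈ -15.198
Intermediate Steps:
g = -10
A(v) = -13 + v (A(v) = (-3 + v) - 10 = -13 + v)
R(W, G) = G + W
95658/R(-24, (79 - 22)*(A(-2) + (-17 - 1*78))) = 95658/((79 - 22)*((-13 - 2) + (-17 - 1*78)) - 24) = 95658/(57*(-15 + (-17 - 78)) - 24) = 95658/(57*(-15 - 95) - 24) = 95658/(57*(-110) - 24) = 95658/(-6270 - 24) = 95658/(-6294) = 95658*(-1/6294) = -15943/1049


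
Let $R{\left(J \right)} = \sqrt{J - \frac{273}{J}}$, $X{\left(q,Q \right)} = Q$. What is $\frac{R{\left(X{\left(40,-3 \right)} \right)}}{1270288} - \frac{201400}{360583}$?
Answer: $- \frac{201400}{360583} + \frac{\sqrt{22}}{635144} \approx -0.55853$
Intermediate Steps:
$\frac{R{\left(X{\left(40,-3 \right)} \right)}}{1270288} - \frac{201400}{360583} = \frac{\sqrt{-3 - \frac{273}{-3}}}{1270288} - \frac{201400}{360583} = \sqrt{-3 - -91} \cdot \frac{1}{1270288} - \frac{201400}{360583} = \sqrt{-3 + 91} \cdot \frac{1}{1270288} - \frac{201400}{360583} = \sqrt{88} \cdot \frac{1}{1270288} - \frac{201400}{360583} = 2 \sqrt{22} \cdot \frac{1}{1270288} - \frac{201400}{360583} = \frac{\sqrt{22}}{635144} - \frac{201400}{360583} = - \frac{201400}{360583} + \frac{\sqrt{22}}{635144}$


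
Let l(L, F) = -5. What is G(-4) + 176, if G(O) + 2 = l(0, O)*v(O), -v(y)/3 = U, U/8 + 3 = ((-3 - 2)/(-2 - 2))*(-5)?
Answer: -936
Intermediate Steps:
U = -74 (U = -24 + 8*(((-3 - 2)/(-2 - 2))*(-5)) = -24 + 8*(-5/(-4)*(-5)) = -24 + 8*(-5*(-1/4)*(-5)) = -24 + 8*((5/4)*(-5)) = -24 + 8*(-25/4) = -24 - 50 = -74)
v(y) = 222 (v(y) = -3*(-74) = 222)
G(O) = -1112 (G(O) = -2 - 5*222 = -2 - 1110 = -1112)
G(-4) + 176 = -1112 + 176 = -936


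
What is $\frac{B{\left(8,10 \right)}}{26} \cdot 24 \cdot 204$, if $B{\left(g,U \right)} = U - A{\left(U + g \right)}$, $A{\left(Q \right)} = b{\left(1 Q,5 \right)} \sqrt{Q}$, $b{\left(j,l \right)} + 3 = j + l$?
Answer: $\frac{24480}{13} - \frac{146880 \sqrt{2}}{13} \approx -14095.0$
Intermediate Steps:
$b{\left(j,l \right)} = -3 + j + l$ ($b{\left(j,l \right)} = -3 + \left(j + l\right) = -3 + j + l$)
$A{\left(Q \right)} = \sqrt{Q} \left(2 + Q\right)$ ($A{\left(Q \right)} = \left(-3 + 1 Q + 5\right) \sqrt{Q} = \left(-3 + Q + 5\right) \sqrt{Q} = \left(2 + Q\right) \sqrt{Q} = \sqrt{Q} \left(2 + Q\right)$)
$B{\left(g,U \right)} = U - \sqrt{U + g} \left(2 + U + g\right)$ ($B{\left(g,U \right)} = U - \sqrt{U + g} \left(2 + \left(U + g\right)\right) = U - \sqrt{U + g} \left(2 + U + g\right)$)
$\frac{B{\left(8,10 \right)}}{26} \cdot 24 \cdot 204 = \frac{10 - \sqrt{10 + 8} \left(2 + 10 + 8\right)}{26} \cdot 24 \cdot 204 = \left(10 - \sqrt{18} \cdot 20\right) \frac{1}{26} \cdot 24 \cdot 204 = \left(10 - 3 \sqrt{2} \cdot 20\right) \frac{1}{26} \cdot 24 \cdot 204 = \left(10 - 60 \sqrt{2}\right) \frac{1}{26} \cdot 24 \cdot 204 = \left(\frac{5}{13} - \frac{30 \sqrt{2}}{13}\right) 24 \cdot 204 = \left(\frac{120}{13} - \frac{720 \sqrt{2}}{13}\right) 204 = \frac{24480}{13} - \frac{146880 \sqrt{2}}{13}$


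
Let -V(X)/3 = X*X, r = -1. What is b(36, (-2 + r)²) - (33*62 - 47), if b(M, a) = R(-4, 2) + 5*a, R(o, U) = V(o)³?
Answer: -112546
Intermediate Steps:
V(X) = -3*X² (V(X) = -3*X*X = -3*X²)
R(o, U) = -27*o⁶ (R(o, U) = (-3*o²)³ = -27*o⁶)
b(M, a) = -110592 + 5*a (b(M, a) = -27*(-4)⁶ + 5*a = -27*4096 + 5*a = -110592 + 5*a)
b(36, (-2 + r)²) - (33*62 - 47) = (-110592 + 5*(-2 - 1)²) - (33*62 - 47) = (-110592 + 5*(-3)²) - (2046 - 47) = (-110592 + 5*9) - 1*1999 = (-110592 + 45) - 1999 = -110547 - 1999 = -112546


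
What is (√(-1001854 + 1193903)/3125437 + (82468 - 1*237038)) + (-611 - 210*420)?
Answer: -243381 + √192049/3125437 ≈ -2.4338e+5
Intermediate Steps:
(√(-1001854 + 1193903)/3125437 + (82468 - 1*237038)) + (-611 - 210*420) = (√192049*(1/3125437) + (82468 - 237038)) + (-611 - 88200) = (√192049/3125437 - 154570) - 88811 = (-154570 + √192049/3125437) - 88811 = -243381 + √192049/3125437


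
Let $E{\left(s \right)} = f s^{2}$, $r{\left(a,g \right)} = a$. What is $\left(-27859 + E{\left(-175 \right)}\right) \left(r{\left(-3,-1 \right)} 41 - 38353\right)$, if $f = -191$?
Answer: $226132455384$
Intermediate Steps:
$E{\left(s \right)} = - 191 s^{2}$
$\left(-27859 + E{\left(-175 \right)}\right) \left(r{\left(-3,-1 \right)} 41 - 38353\right) = \left(-27859 - 191 \left(-175\right)^{2}\right) \left(\left(-3\right) 41 - 38353\right) = \left(-27859 - 5849375\right) \left(-123 - 38353\right) = \left(-27859 - 5849375\right) \left(-38476\right) = \left(-5877234\right) \left(-38476\right) = 226132455384$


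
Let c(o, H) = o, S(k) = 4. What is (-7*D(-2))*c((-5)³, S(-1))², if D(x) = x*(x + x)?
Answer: -875000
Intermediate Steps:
D(x) = 2*x² (D(x) = x*(2*x) = 2*x²)
(-7*D(-2))*c((-5)³, S(-1))² = (-14*(-2)²)*((-5)³)² = -14*4*(-125)² = -7*8*15625 = -56*15625 = -875000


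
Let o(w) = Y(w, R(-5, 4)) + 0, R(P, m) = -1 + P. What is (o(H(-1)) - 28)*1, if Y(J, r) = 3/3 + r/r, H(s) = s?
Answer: -26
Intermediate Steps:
Y(J, r) = 2 (Y(J, r) = 3*(⅓) + 1 = 1 + 1 = 2)
o(w) = 2 (o(w) = 2 + 0 = 2)
(o(H(-1)) - 28)*1 = (2 - 28)*1 = -26*1 = -26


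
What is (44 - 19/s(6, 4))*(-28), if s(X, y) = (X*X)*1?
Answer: -10955/9 ≈ -1217.2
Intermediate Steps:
s(X, y) = X**2 (s(X, y) = X**2*1 = X**2)
(44 - 19/s(6, 4))*(-28) = (44 - 19/(6**2))*(-28) = (44 - 19/36)*(-28) = (1565/36)*(-28) = -10955/9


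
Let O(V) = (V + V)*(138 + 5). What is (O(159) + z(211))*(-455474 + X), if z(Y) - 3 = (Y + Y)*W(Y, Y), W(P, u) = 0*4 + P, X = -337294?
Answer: -106642358592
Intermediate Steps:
W(P, u) = P (W(P, u) = 0 + P = P)
O(V) = 286*V (O(V) = (2*V)*143 = 286*V)
z(Y) = 3 + 2*Y² (z(Y) = 3 + (Y + Y)*Y = 3 + (2*Y)*Y = 3 + 2*Y²)
(O(159) + z(211))*(-455474 + X) = (286*159 + (3 + 2*211²))*(-455474 - 337294) = (45474 + (3 + 2*44521))*(-792768) = (45474 + (3 + 89042))*(-792768) = (45474 + 89045)*(-792768) = 134519*(-792768) = -106642358592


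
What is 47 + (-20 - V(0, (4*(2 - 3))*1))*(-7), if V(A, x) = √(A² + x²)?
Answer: 215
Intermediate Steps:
47 + (-20 - V(0, (4*(2 - 3))*1))*(-7) = 47 + (-20 - √(0² + ((4*(2 - 3))*1)²))*(-7) = 47 + (-20 - √(0 + ((4*(-1))*1)²))*(-7) = 47 + (-20 - √(0 + (-4*1)²))*(-7) = 47 + (-20 - √(0 + (-4)²))*(-7) = 47 + (-20 - √(0 + 16))*(-7) = 47 + (-20 - √16)*(-7) = 47 + (-20 - 1*4)*(-7) = 47 + (-20 - 4)*(-7) = 47 - 24*(-7) = 47 + 168 = 215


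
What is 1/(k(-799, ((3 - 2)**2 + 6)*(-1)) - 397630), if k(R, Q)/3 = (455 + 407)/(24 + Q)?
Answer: -17/6757124 ≈ -2.5159e-6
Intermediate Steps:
k(R, Q) = 2586/(24 + Q) (k(R, Q) = 3*((455 + 407)/(24 + Q)) = 3*(862/(24 + Q)) = 2586/(24 + Q))
1/(k(-799, ((3 - 2)**2 + 6)*(-1)) - 397630) = 1/(2586/(24 + ((3 - 2)**2 + 6)*(-1)) - 397630) = 1/(2586/(24 + (1**2 + 6)*(-1)) - 397630) = 1/(2586/(24 + (1 + 6)*(-1)) - 397630) = 1/(2586/(24 + 7*(-1)) - 397630) = 1/(2586/(24 - 7) - 397630) = 1/(2586/17 - 397630) = 1/(-6757124/17) = -17/6757124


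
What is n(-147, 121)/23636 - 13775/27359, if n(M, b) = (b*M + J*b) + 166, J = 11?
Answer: -385632005/323328662 ≈ -1.1927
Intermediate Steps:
n(M, b) = 166 + 11*b + M*b (n(M, b) = (b*M + 11*b) + 166 = (M*b + 11*b) + 166 = (11*b + M*b) + 166 = 166 + 11*b + M*b)
n(-147, 121)/23636 - 13775/27359 = (166 + 11*121 - 147*121)/23636 - 13775/27359 = (166 + 1331 - 17787)*(1/23636) - 13775*1/27359 = -16290*1/23636 - 13775/27359 = -8145/11818 - 13775/27359 = -385632005/323328662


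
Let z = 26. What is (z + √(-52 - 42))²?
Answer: (26 + I*√94)² ≈ 582.0 + 504.16*I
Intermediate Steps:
(z + √(-52 - 42))² = (26 + √(-52 - 42))² = (26 + √(-94))² = (26 + I*√94)²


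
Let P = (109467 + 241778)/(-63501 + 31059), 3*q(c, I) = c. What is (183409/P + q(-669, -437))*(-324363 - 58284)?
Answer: 2306780709887211/351245 ≈ 6.5674e+9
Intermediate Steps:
q(c, I) = c/3
P = -351245/32442 (P = 351245/(-32442) = 351245*(-1/32442) = -351245/32442 ≈ -10.827)
(183409/P + q(-669, -437))*(-324363 - 58284) = (183409/(-351245/32442) + (⅓)*(-669))*(-324363 - 58284) = (183409*(-32442/351245) - 223)*(-382647) = (-5950154778/351245 - 223)*(-382647) = -6028482413/351245*(-382647) = 2306780709887211/351245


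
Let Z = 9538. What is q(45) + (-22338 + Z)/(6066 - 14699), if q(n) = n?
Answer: 401285/8633 ≈ 46.483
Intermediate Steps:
q(45) + (-22338 + Z)/(6066 - 14699) = 45 + (-22338 + 9538)/(6066 - 14699) = 45 - 12800/(-8633) = 45 - 12800*(-1/8633) = 45 + 12800/8633 = 401285/8633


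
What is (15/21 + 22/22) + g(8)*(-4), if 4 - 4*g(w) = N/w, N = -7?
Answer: -177/56 ≈ -3.1607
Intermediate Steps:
g(w) = 1 + 7/(4*w) (g(w) = 1 - (-7)/(4*w) = 1 + 7/(4*w))
(15/21 + 22/22) + g(8)*(-4) = (15/21 + 22/22) + ((7/4 + 8)/8)*(-4) = (15*(1/21) + 22*(1/22)) + ((⅛)*(39/4))*(-4) = (5/7 + 1) + (39/32)*(-4) = 12/7 - 39/8 = -177/56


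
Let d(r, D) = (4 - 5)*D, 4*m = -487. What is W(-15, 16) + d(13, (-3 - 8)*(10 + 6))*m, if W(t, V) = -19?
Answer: -21447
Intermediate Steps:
m = -487/4 (m = (¼)*(-487) = -487/4 ≈ -121.75)
d(r, D) = -D
W(-15, 16) + d(13, (-3 - 8)*(10 + 6))*m = -19 - (-3 - 8)*(10 + 6)*(-487/4) = -19 - (-11)*16*(-487/4) = -19 - 1*(-176)*(-487/4) = -19 + 176*(-487/4) = -19 - 21428 = -21447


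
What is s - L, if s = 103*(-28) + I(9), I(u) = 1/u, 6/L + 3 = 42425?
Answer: -550531532/190899 ≈ -2883.9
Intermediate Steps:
L = 3/21211 (L = 6/(-3 + 42425) = 6/42422 = 6*(1/42422) = 3/21211 ≈ 0.00014144)
s = -25955/9 (s = 103*(-28) + 1/9 = -2884 + ⅑ = -25955/9 ≈ -2883.9)
s - L = -25955/9 - 1*3/21211 = -25955/9 - 3/21211 = -550531532/190899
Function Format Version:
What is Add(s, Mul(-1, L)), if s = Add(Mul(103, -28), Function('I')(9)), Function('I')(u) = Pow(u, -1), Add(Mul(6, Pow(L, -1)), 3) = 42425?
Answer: Rational(-550531532, 190899) ≈ -2883.9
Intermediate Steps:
L = Rational(3, 21211) (L = Mul(6, Pow(Add(-3, 42425), -1)) = Mul(6, Pow(42422, -1)) = Mul(6, Rational(1, 42422)) = Rational(3, 21211) ≈ 0.00014144)
s = Rational(-25955, 9) (s = Add(Mul(103, -28), Pow(9, -1)) = Add(-2884, Rational(1, 9)) = Rational(-25955, 9) ≈ -2883.9)
Add(s, Mul(-1, L)) = Add(Rational(-25955, 9), Mul(-1, Rational(3, 21211))) = Add(Rational(-25955, 9), Rational(-3, 21211)) = Rational(-550531532, 190899)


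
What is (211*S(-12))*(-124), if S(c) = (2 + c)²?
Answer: -2616400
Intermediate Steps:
(211*S(-12))*(-124) = (211*(2 - 12)²)*(-124) = (211*(-10)²)*(-124) = (211*100)*(-124) = 21100*(-124) = -2616400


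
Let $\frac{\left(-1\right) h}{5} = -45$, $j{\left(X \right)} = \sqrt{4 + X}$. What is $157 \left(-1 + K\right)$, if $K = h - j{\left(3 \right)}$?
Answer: $35168 - 157 \sqrt{7} \approx 34753.0$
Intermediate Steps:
$h = 225$ ($h = \left(-5\right) \left(-45\right) = 225$)
$K = 225 - \sqrt{7}$ ($K = 225 - \sqrt{4 + 3} = 225 - \sqrt{7} \approx 222.35$)
$157 \left(-1 + K\right) = 157 \left(-1 + \left(225 - \sqrt{7}\right)\right) = 157 \left(224 - \sqrt{7}\right) = 35168 - 157 \sqrt{7}$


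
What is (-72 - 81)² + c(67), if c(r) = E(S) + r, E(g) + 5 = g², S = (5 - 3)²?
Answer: 23487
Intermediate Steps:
S = 4 (S = 2² = 4)
E(g) = -5 + g²
c(r) = 11 + r (c(r) = (-5 + 4²) + r = (-5 + 16) + r = 11 + r)
(-72 - 81)² + c(67) = (-72 - 81)² + (11 + 67) = (-153)² + 78 = 23409 + 78 = 23487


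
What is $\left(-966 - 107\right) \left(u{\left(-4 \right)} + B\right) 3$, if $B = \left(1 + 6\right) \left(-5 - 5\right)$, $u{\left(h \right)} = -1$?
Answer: $228549$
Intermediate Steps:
$B = -70$ ($B = 7 \left(-10\right) = -70$)
$\left(-966 - 107\right) \left(u{\left(-4 \right)} + B\right) 3 = \left(-966 - 107\right) \left(-1 - 70\right) 3 = - 1073 \left(\left(-71\right) 3\right) = \left(-1073\right) \left(-213\right) = 228549$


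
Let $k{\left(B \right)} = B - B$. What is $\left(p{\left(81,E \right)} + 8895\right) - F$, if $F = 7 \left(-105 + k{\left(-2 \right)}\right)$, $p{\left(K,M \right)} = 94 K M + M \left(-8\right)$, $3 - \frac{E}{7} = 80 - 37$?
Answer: $-2120050$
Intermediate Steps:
$E = -280$ ($E = 21 - 7 \left(80 - 37\right) = 21 - 301 = -280$)
$p{\left(K,M \right)} = - 8 M + 94 K M$ ($p{\left(K,M \right)} = 94 K M - 8 M = - 8 M + 94 K M$)
$k{\left(B \right)} = 0$
$F = -735$ ($F = 7 \left(-105 + 0\right) = 7 \left(-105\right) = -735$)
$\left(p{\left(81,E \right)} + 8895\right) - F = \left(2 \left(-280\right) \left(-4 + 47 \cdot 81\right) + 8895\right) - -735 = \left(2 \left(-280\right) \left(-4 + 3807\right) + 8895\right) + 735 = \left(2 \left(-280\right) 3803 + 8895\right) + 735 = \left(-2129680 + 8895\right) + 735 = -2120785 + 735 = -2120050$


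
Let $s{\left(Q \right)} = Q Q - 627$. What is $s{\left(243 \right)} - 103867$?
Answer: $-45445$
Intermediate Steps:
$s{\left(Q \right)} = -627 + Q^{2}$ ($s{\left(Q \right)} = Q^{2} - 627 = -627 + Q^{2}$)
$s{\left(243 \right)} - 103867 = \left(-627 + 243^{2}\right) - 103867 = \left(-627 + 59049\right) - 103867 = 58422 - 103867 = -45445$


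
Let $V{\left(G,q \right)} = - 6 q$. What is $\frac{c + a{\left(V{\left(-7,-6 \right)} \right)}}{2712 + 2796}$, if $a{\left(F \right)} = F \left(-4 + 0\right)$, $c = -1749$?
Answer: $- \frac{631}{1836} \approx -0.34368$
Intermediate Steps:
$a{\left(F \right)} = - 4 F$ ($a{\left(F \right)} = F \left(-4\right) = - 4 F$)
$\frac{c + a{\left(V{\left(-7,-6 \right)} \right)}}{2712 + 2796} = \frac{-1749 - 4 \left(\left(-6\right) \left(-6\right)\right)}{2712 + 2796} = \frac{-1749 - 144}{5508} = \left(-1749 - 144\right) \frac{1}{5508} = \left(-1893\right) \frac{1}{5508} = - \frac{631}{1836}$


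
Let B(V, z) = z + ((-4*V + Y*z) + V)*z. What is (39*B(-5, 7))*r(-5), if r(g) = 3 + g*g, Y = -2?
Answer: 15288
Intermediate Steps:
r(g) = 3 + g**2
B(V, z) = z + z*(-3*V - 2*z) (B(V, z) = z + ((-4*V - 2*z) + V)*z = z + (-3*V - 2*z)*z = z + z*(-3*V - 2*z))
(39*B(-5, 7))*r(-5) = (39*(7*(1 - 3*(-5) - 2*7)))*(3 + (-5)**2) = (39*(7*(1 + 15 - 14)))*(3 + 25) = (39*(7*2))*28 = (39*14)*28 = 546*28 = 15288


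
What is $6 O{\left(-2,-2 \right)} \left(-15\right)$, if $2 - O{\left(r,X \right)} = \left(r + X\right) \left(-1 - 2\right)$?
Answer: $900$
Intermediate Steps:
$O{\left(r,X \right)} = 2 + 3 X + 3 r$ ($O{\left(r,X \right)} = 2 - \left(r + X\right) \left(-1 - 2\right) = 2 - \left(X + r\right) \left(-3\right) = 2 - \left(- 3 X - 3 r\right) = 2 + \left(3 X + 3 r\right) = 2 + 3 X + 3 r$)
$6 O{\left(-2,-2 \right)} \left(-15\right) = 6 \left(2 + 3 \left(-2\right) + 3 \left(-2\right)\right) \left(-15\right) = 6 \left(2 - 6 - 6\right) \left(-15\right) = 6 \left(-10\right) \left(-15\right) = \left(-60\right) \left(-15\right) = 900$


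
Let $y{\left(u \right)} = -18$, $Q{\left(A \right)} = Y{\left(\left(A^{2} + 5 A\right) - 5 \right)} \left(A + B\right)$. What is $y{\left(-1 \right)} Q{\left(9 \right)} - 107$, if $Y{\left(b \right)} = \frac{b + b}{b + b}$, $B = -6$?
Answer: $-161$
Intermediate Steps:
$Y{\left(b \right)} = 1$ ($Y{\left(b \right)} = \frac{2 b}{2 b} = 2 b \frac{1}{2 b} = 1$)
$Q{\left(A \right)} = -6 + A$ ($Q{\left(A \right)} = 1 \left(A - 6\right) = 1 \left(-6 + A\right) = -6 + A$)
$y{\left(-1 \right)} Q{\left(9 \right)} - 107 = - 18 \left(-6 + 9\right) - 107 = \left(-18\right) 3 - 107 = -54 - 107 = -161$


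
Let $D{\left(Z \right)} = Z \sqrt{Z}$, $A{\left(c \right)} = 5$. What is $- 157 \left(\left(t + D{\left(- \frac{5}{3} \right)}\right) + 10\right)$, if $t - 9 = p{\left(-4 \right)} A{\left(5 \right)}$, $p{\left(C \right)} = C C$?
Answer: $-15543 + \frac{785 i \sqrt{15}}{9} \approx -15543.0 + 337.81 i$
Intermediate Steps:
$p{\left(C \right)} = C^{2}$
$D{\left(Z \right)} = Z^{\frac{3}{2}}$
$t = 89$ ($t = 9 + \left(-4\right)^{2} \cdot 5 = 9 + 16 \cdot 5 = 9 + 80 = 89$)
$- 157 \left(\left(t + D{\left(- \frac{5}{3} \right)}\right) + 10\right) = - 157 \left(\left(89 + \left(- \frac{5}{3}\right)^{\frac{3}{2}}\right) + 10\right) = - 157 \left(\left(89 - \frac{5 i \sqrt{15}}{9}\right) + 10\right) = - 157 \left(99 - \frac{5 i \sqrt{15}}{9}\right) = -15543 + \frac{785 i \sqrt{15}}{9}$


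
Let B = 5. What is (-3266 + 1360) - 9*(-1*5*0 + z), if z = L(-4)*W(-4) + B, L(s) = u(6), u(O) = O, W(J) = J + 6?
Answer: -2059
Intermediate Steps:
W(J) = 6 + J
L(s) = 6
z = 17 (z = 6*(6 - 4) + 5 = 6*2 + 5 = 12 + 5 = 17)
(-3266 + 1360) - 9*(-1*5*0 + z) = (-3266 + 1360) - 9*(-1*5*0 + 17) = -1906 - 9*(-5*0 + 17) = -1906 - 9*(0 + 17) = -1906 - 9*17 = -1906 - 153 = -2059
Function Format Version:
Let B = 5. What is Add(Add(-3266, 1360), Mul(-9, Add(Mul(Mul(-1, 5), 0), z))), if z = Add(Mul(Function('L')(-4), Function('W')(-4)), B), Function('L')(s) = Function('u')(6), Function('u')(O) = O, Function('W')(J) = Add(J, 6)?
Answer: -2059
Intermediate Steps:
Function('W')(J) = Add(6, J)
Function('L')(s) = 6
z = 17 (z = Add(Mul(6, Add(6, -4)), 5) = Add(Mul(6, 2), 5) = Add(12, 5) = 17)
Add(Add(-3266, 1360), Mul(-9, Add(Mul(Mul(-1, 5), 0), z))) = Add(Add(-3266, 1360), Mul(-9, Add(Mul(Mul(-1, 5), 0), 17))) = Add(-1906, Mul(-9, Add(Mul(-5, 0), 17))) = Add(-1906, Mul(-9, Add(0, 17))) = Add(-1906, Mul(-9, 17)) = Add(-1906, -153) = -2059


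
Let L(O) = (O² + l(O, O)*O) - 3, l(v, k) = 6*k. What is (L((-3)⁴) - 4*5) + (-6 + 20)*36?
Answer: 46408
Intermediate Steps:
L(O) = -3 + 7*O² (L(O) = (O² + (6*O)*O) - 3 = (O² + 6*O²) - 3 = 7*O² - 3 = -3 + 7*O²)
(L((-3)⁴) - 4*5) + (-6 + 20)*36 = ((-3 + 7*((-3)⁴)²) - 4*5) + (-6 + 20)*36 = ((-3 + 7*81²) - 20) + 14*36 = ((-3 + 7*6561) - 20) + 504 = ((-3 + 45927) - 20) + 504 = (45924 - 20) + 504 = 45904 + 504 = 46408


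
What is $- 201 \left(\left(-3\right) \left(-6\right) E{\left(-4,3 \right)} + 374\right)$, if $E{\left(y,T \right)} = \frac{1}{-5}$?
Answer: $- \frac{372252}{5} \approx -74450.0$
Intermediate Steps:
$E{\left(y,T \right)} = - \frac{1}{5}$
$- 201 \left(\left(-3\right) \left(-6\right) E{\left(-4,3 \right)} + 374\right) = - 201 \left(\left(-3\right) \left(-6\right) \left(- \frac{1}{5}\right) + 374\right) = - 201 \left(18 \left(- \frac{1}{5}\right) + 374\right) = - 201 \left(- \frac{18}{5} + 374\right) = \left(-201\right) \frac{1852}{5} = - \frac{372252}{5}$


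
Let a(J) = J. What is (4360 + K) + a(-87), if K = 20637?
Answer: 24910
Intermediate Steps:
(4360 + K) + a(-87) = (4360 + 20637) - 87 = 24997 - 87 = 24910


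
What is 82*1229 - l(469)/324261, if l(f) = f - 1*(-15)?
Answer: 32678374574/324261 ≈ 1.0078e+5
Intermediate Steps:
l(f) = 15 + f (l(f) = f + 15 = 15 + f)
82*1229 - l(469)/324261 = 82*1229 - (15 + 469)/324261 = 100778 - 484/324261 = 32678374574/324261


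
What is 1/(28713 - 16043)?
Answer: 1/12670 ≈ 7.8927e-5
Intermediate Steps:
1/(28713 - 16043) = 1/12670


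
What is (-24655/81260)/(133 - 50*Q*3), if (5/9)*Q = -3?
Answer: -4931/15325636 ≈ -0.00032175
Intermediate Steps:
Q = -27/5 (Q = (9/5)*(-3) = -27/5 ≈ -5.4000)
(-24655/81260)/(133 - 50*Q*3) = (-24655/81260)/(133 - (-270)*3) = (-24655*1/81260)/(133 - 50*(-81/5)) = -4931/(16252*(133 + 810)) = -4931/16252/943 = -4931/16252*1/943 = -4931/15325636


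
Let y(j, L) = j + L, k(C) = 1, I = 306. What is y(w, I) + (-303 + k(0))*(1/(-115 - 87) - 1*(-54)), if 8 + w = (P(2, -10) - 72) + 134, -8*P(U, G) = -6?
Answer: -6442085/404 ≈ -15946.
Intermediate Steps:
P(U, G) = ¾ (P(U, G) = -⅛*(-6) = ¾)
w = 219/4 (w = -8 + ((¾ - 72) + 134) = -8 + (-285/4 + 134) = -8 + 251/4 = 219/4 ≈ 54.750)
y(j, L) = L + j
y(w, I) + (-303 + k(0))*(1/(-115 - 87) - 1*(-54)) = (306 + 219/4) + (-303 + 1)*(1/(-115 - 87) - 1*(-54)) = 1443/4 - 302*(1/(-202) + 54) = 1443/4 - 302*(-1/202 + 54) = 1443/4 - 302*10907/202 = 1443/4 - 1646957/101 = -6442085/404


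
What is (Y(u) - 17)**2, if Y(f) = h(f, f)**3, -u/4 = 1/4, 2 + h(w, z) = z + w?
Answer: 6561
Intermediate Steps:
h(w, z) = -2 + w + z (h(w, z) = -2 + (z + w) = -2 + (w + z) = -2 + w + z)
u = -1 (u = -4/4 = -4*1/4 = -1)
Y(f) = (-2 + 2*f)**3 (Y(f) = (-2 + f + f)**3 = (-2 + 2*f)**3)
(Y(u) - 17)**2 = (8*(-1 - 1)**3 - 17)**2 = (8*(-2)**3 - 17)**2 = (8*(-8) - 17)**2 = (-64 - 17)**2 = (-81)**2 = 6561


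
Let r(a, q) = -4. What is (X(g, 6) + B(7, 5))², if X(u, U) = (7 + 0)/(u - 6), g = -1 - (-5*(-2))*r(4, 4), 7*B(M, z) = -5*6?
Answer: 885481/53361 ≈ 16.594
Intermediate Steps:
B(M, z) = -30/7 (B(M, z) = (-5*6)/7 = (⅐)*(-30) = -30/7)
g = 39 (g = -1 - (-5*(-2))*(-4) = -1 - 10*(-4) = -1 - 1*(-40) = -1 + 40 = 39)
X(u, U) = 7/(-6 + u)
(X(g, 6) + B(7, 5))² = (7/(-6 + 39) - 30/7)² = (7/33 - 30/7)² = (-941/231)² = 885481/53361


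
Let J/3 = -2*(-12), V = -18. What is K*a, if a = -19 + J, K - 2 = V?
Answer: -848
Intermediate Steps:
K = -16 (K = 2 - 18 = -16)
J = 72 (J = 3*(-2*(-12)) = 3*24 = 72)
a = 53 (a = -19 + 72 = 53)
K*a = -16*53 = -848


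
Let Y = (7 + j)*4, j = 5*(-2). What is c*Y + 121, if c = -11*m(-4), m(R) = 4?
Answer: 649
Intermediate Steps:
j = -10
c = -44 (c = -11*4 = -44)
Y = -12 (Y = (7 - 10)*4 = -3*4 = -12)
c*Y + 121 = -44*(-12) + 121 = 528 + 121 = 649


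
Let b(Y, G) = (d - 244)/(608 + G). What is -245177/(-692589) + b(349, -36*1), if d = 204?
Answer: 28134421/99040227 ≈ 0.28407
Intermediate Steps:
b(Y, G) = -40/(608 + G) (b(Y, G) = (204 - 244)/(608 + G) = -40/(608 + G))
-245177/(-692589) + b(349, -36*1) = -245177/(-692589) - 40/(608 - 36*1) = -245177*(-1/692589) - 40/(608 - 36) = 245177/692589 - 40/572 = 245177/692589 - 40*1/572 = 245177/692589 - 10/143 = 28134421/99040227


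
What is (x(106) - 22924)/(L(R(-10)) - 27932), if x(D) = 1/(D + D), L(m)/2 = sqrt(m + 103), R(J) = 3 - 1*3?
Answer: 33936590921/41350399236 + 4859887*sqrt(103)/82700798472 ≈ 0.82130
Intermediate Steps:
R(J) = 0 (R(J) = 3 - 3 = 0)
L(m) = 2*sqrt(103 + m) (L(m) = 2*sqrt(m + 103) = 2*sqrt(103 + m))
x(D) = 1/(2*D)
(x(106) - 22924)/(L(R(-10)) - 27932) = ((1/2)/106 - 22924)/(2*sqrt(103 + 0) - 27932) = ((1/2)*(1/106) - 22924)/(2*sqrt(103) - 27932) = (1/212 - 22924)/(-27932 + 2*sqrt(103)) = -4859887/(212*(-27932 + 2*sqrt(103)))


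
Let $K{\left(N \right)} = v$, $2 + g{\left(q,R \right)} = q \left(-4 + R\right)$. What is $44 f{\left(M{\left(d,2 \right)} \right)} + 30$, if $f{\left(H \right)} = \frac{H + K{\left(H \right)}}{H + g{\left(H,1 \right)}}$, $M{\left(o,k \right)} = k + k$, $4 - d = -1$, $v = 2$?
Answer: $\frac{18}{5} \approx 3.6$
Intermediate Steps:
$d = 5$ ($d = 4 - -1 = 4 + 1 = 5$)
$M{\left(o,k \right)} = 2 k$
$g{\left(q,R \right)} = -2 + q \left(-4 + R\right)$
$K{\left(N \right)} = 2$
$f{\left(H \right)} = \frac{2 + H}{-2 - 2 H}$ ($f{\left(H \right)} = \frac{H + 2}{H - \left(2 + 3 H\right)} = \frac{2 + H}{H - \left(2 + 3 H\right)} = \frac{2 + H}{-2 - 2 H}$)
$44 f{\left(M{\left(d,2 \right)} \right)} + 30 = 44 \frac{-2 - 2 \cdot 2}{2 \left(1 + 2 \cdot 2\right)} + 30 = 44 \frac{-2 - 4}{2 \left(1 + 4\right)} + 30 = 44 \frac{-2 - 4}{2 \cdot 5} + 30 = 44 \cdot \frac{1}{2} \cdot \frac{1}{5} \left(-6\right) + 30 = 44 \left(- \frac{3}{5}\right) + 30 = - \frac{132}{5} + 30 = \frac{18}{5}$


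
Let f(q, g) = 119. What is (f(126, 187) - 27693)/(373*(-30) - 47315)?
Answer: 27574/58505 ≈ 0.47131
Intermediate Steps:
(f(126, 187) - 27693)/(373*(-30) - 47315) = (119 - 27693)/(373*(-30) - 47315) = -27574/(-11190 - 47315) = -27574/(-58505) = -27574*(-1/58505) = 27574/58505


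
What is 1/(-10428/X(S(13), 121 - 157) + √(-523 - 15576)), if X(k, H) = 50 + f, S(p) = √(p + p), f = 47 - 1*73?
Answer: -1738/819557 - 4*I*√16099/819557 ≈ -0.0021207 - 0.00061927*I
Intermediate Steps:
f = -26 (f = 47 - 73 = -26)
S(p) = √2*√p (S(p) = √(2*p) = √2*√p)
X(k, H) = 24 (X(k, H) = 50 - 26 = 24)
1/(-10428/X(S(13), 121 - 157) + √(-523 - 15576)) = 1/(-10428/24 + √(-523 - 15576)) = 1/(-10428*1/24 + √(-16099)) = 1/(-869/2 + I*√16099)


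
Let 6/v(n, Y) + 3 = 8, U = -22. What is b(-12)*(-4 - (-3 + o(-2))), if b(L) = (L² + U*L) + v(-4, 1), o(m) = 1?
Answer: -4092/5 ≈ -818.40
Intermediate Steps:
v(n, Y) = 6/5 (v(n, Y) = 6/(-3 + 8) = 6/5)
b(L) = 6/5 + L² - 22*L (b(L) = (L² - 22*L) + 6/5 = 6/5 + L² - 22*L)
b(-12)*(-4 - (-3 + o(-2))) = (6/5 + (-12)² - 22*(-12))*(-4 - (-3 + 1)) = (6/5 + 144 + 264)*(-4 - 1*(-2)) = 2046*(-4 + 2)/5 = (2046/5)*(-2) = -4092/5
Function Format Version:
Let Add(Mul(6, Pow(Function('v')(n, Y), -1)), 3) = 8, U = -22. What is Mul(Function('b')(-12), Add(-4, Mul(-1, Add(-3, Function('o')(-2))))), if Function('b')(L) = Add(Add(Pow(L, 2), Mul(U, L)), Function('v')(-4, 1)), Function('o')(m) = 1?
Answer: Rational(-4092, 5) ≈ -818.40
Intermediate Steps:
Function('v')(n, Y) = Rational(6, 5) (Function('v')(n, Y) = Mul(6, Pow(Add(-3, 8), -1)) = Mul(6, Pow(5, -1)) = Mul(6, Rational(1, 5)) = Rational(6, 5))
Function('b')(L) = Add(Rational(6, 5), Pow(L, 2), Mul(-22, L)) (Function('b')(L) = Add(Add(Pow(L, 2), Mul(-22, L)), Rational(6, 5)) = Add(Rational(6, 5), Pow(L, 2), Mul(-22, L)))
Mul(Function('b')(-12), Add(-4, Mul(-1, Add(-3, Function('o')(-2))))) = Mul(Add(Rational(6, 5), Pow(-12, 2), Mul(-22, -12)), Add(-4, Mul(-1, Add(-3, 1)))) = Mul(Add(Rational(6, 5), 144, 264), Add(-4, Mul(-1, -2))) = Mul(Rational(2046, 5), Add(-4, 2)) = Mul(Rational(2046, 5), -2) = Rational(-4092, 5)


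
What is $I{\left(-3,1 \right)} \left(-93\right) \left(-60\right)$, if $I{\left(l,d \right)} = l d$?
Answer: $-16740$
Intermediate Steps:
$I{\left(l,d \right)} = d l$
$I{\left(-3,1 \right)} \left(-93\right) \left(-60\right) = 1 \left(-3\right) \left(-93\right) \left(-60\right) = \left(-3\right) \left(-93\right) \left(-60\right) = 279 \left(-60\right) = -16740$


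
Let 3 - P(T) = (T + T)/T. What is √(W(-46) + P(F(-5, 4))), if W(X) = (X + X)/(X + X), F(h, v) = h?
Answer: √2 ≈ 1.4142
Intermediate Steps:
P(T) = 1 (P(T) = 3 - (T + T)/T = 3 - 2*T/T = 3 - 1*2 = 3 - 2 = 1)
W(X) = 1 (W(X) = (2*X)/((2*X)) = (2*X)*(1/(2*X)) = 1)
√(W(-46) + P(F(-5, 4))) = √(1 + 1) = √2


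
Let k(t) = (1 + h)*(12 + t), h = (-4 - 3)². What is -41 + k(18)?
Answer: 1459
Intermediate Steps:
h = 49 (h = (-7)² = 49)
k(t) = 600 + 50*t (k(t) = (1 + 49)*(12 + t) = 50*(12 + t) = 600 + 50*t)
-41 + k(18) = -41 + (600 + 50*18) = -41 + (600 + 900) = -41 + 1500 = 1459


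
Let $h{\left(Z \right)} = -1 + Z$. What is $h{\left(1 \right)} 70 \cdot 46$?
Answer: $0$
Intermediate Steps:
$h{\left(1 \right)} 70 \cdot 46 = \left(-1 + 1\right) 70 \cdot 46 = 0 \cdot 70 \cdot 46 = 0 \cdot 46 = 0$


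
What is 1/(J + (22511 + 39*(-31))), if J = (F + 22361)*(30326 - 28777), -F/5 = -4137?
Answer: 1/66699556 ≈ 1.4993e-8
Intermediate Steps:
F = 20685 (F = -5*(-4137) = 20685)
J = 66678254 (J = (20685 + 22361)*(30326 - 28777) = 43046*1549 = 66678254)
1/(J + (22511 + 39*(-31))) = 1/(66678254 + (22511 + 39*(-31))) = 1/(66678254 + (22511 - 1209)) = 1/(66678254 + 21302) = 1/66699556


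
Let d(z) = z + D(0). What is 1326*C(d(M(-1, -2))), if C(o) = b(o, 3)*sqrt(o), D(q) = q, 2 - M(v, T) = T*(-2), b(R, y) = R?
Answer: -2652*I*sqrt(2) ≈ -3750.5*I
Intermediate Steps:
M(v, T) = 2 + 2*T (M(v, T) = 2 - T*(-2) = 2 - (-2)*T = 2 + 2*T)
d(z) = z (d(z) = z + 0 = z)
C(o) = o**(3/2) (C(o) = o*sqrt(o) = o**(3/2))
1326*C(d(M(-1, -2))) = 1326*(2 + 2*(-2))**(3/2) = 1326*(2 - 4)**(3/2) = 1326*(-2)**(3/2) = 1326*(-2*I*sqrt(2)) = -2652*I*sqrt(2)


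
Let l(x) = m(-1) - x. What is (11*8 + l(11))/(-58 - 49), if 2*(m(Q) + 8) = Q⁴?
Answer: -139/214 ≈ -0.64953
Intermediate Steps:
m(Q) = -8 + Q⁴/2
l(x) = -15/2 - x (l(x) = (-8 + (½)*(-1)⁴) - x = (-8 + (½)*1) - x = (-8 + ½) - x = -15/2 - x)
(11*8 + l(11))/(-58 - 49) = (11*8 + (-15/2 - 1*11))/(-58 - 49) = (88 + (-15/2 - 11))/(-107) = -(88 - 37/2)/107 = -1/107*139/2 = -139/214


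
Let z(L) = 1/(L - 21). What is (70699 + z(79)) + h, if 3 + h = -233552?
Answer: -9445647/58 ≈ -1.6286e+5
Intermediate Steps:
h = -233555 (h = -3 - 233552 = -233555)
z(L) = 1/(-21 + L)
(70699 + z(79)) + h = (70699 + 1/(-21 + 79)) - 233555 = (70699 + 1/58) - 233555 = 4100543/58 - 233555 = -9445647/58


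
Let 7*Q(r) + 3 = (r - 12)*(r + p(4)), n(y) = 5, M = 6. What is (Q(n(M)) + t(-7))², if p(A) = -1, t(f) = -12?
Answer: 13225/49 ≈ 269.90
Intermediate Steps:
Q(r) = -3/7 + (-1 + r)*(-12 + r)/7 (Q(r) = -3/7 + ((r - 12)*(r - 1))/7 = -3/7 + ((-12 + r)*(-1 + r))/7 = -3/7 + ((-1 + r)*(-12 + r))/7 = -3/7 + (-1 + r)*(-12 + r)/7)
(Q(n(M)) + t(-7))² = ((9/7 - 13/7*5 + (⅐)*5²) - 12)² = ((9/7 - 65/7 + (⅐)*25) - 12)² = ((9/7 - 65/7 + 25/7) - 12)² = (-31/7 - 12)² = (-115/7)² = 13225/49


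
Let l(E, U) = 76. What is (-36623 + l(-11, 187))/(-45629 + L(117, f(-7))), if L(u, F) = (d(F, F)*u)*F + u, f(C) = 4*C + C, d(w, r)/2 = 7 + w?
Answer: -36547/183808 ≈ -0.19883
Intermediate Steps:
d(w, r) = 14 + 2*w (d(w, r) = 2*(7 + w) = 14 + 2*w)
f(C) = 5*C
L(u, F) = u + F*u*(14 + 2*F) (L(u, F) = ((14 + 2*F)*u)*F + u = (u*(14 + 2*F))*F + u = F*u*(14 + 2*F) + u = u + F*u*(14 + 2*F))
(-36623 + l(-11, 187))/(-45629 + L(117, f(-7))) = (-36623 + 76)/(-45629 + 117*(1 + 2*(5*(-7))*(7 + 5*(-7)))) = -36547/(-45629 + 117*(1 + 2*(-35)*(7 - 35))) = -36547/(-45629 + 117*(1 + 2*(-35)*(-28))) = -36547/(-45629 + 117*(1 + 1960)) = -36547/(-45629 + 117*1961) = -36547/(-45629 + 229437) = -36547/183808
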